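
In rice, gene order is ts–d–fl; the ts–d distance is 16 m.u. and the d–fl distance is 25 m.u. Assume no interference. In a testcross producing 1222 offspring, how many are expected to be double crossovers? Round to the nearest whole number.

Map distances give recombination frequencies of 0.160 and 0.250 for the two intervals.
With no interference, expected double-crossover frequency = 0.160 × 0.250 = 0.04000.
Expected number = 0.04000 × 1222 = 48.88 ≈ 49.

49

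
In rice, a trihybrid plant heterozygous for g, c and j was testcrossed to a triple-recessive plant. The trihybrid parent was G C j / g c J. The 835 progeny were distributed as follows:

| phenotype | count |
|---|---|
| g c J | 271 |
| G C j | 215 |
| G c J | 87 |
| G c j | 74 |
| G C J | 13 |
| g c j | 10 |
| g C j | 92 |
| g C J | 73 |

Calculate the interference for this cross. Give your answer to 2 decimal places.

0.44

The two rarest classes, G C J and g c j, are the double crossovers. Comparing them with the parentals, only the j allele has switched, so j is the middle locus and the order is g – j – c.
g–j: (179 + 23)/835 = 0.2419; j–c: (147 + 23)/835 = 0.2036.
Expected DCO frequency = 0.2419 × 0.2036 ≈ 0.04925; observed = 23/835 ≈ 0.02754.
Coefficient of coincidence = 0.02754/0.04925 ≈ 0.56; interference = 1 − 0.56 = 0.44.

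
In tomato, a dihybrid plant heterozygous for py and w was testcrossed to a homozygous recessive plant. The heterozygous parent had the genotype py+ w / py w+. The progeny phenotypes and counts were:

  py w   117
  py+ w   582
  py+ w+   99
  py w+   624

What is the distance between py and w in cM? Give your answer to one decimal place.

15.2 cM

The recombinant classes are py+ w+ and py w: 99 + 117 = 216.
Recombination frequency = 216/1422 = 0.1519 ≈ 15.2%, i.e. 15.2 cM.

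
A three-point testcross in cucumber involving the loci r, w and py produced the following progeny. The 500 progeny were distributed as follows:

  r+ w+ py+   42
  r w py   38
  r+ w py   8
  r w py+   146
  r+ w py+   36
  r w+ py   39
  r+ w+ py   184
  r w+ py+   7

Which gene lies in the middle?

The two most frequent reciprocal classes, r w py+ and r+ w+ py, are the parental types, so the F1 was r w py+ / r+ w+ py.
The two rarest classes, r w+ py+ and r+ w py, are the double crossovers. Comparing them with the parentals, only the w allele has switched, so w is the middle locus and the order is r – w – py.

w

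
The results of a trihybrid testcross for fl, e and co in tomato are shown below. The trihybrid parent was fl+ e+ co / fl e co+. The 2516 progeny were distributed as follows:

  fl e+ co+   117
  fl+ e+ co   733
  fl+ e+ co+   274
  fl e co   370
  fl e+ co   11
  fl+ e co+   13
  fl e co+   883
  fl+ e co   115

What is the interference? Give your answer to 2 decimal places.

The two rarest classes, fl e+ co and fl+ e co+, are the double crossovers. Comparing them with the parentals, only the fl allele has switched, so fl is the middle locus and the order is e – fl – co.
e–fl: (232 + 24)/2516 = 0.1017; fl–co: (644 + 24)/2516 = 0.2655.
Expected DCO frequency = 0.1017 × 0.2655 ≈ 0.02700; observed = 24/2516 ≈ 0.00954.
Coefficient of coincidence = 0.00954/0.02700 ≈ 0.35; interference = 1 − 0.35 = 0.65.

0.65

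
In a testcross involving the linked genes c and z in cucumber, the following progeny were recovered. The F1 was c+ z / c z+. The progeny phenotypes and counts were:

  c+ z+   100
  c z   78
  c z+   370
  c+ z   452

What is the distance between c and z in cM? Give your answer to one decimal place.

The recombinant classes are c+ z+ and c z: 100 + 78 = 178.
Recombination frequency = 178/1000 = 0.1780 ≈ 17.8%, i.e. 17.8 cM.

17.8 cM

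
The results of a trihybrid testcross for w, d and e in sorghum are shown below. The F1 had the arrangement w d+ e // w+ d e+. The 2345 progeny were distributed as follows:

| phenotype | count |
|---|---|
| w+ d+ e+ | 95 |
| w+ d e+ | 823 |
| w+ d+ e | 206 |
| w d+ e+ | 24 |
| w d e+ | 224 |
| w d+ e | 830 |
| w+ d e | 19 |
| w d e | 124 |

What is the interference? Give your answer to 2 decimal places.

The two rarest classes, w d+ e+ and w+ d e, are the double crossovers. Comparing them with the parentals, only the e allele has switched, so e is the middle locus and the order is w – e – d.
w–e: (430 + 43)/2345 = 0.2017; e–d: (219 + 43)/2345 = 0.1117.
Expected DCO frequency = 0.2017 × 0.1117 ≈ 0.02253; observed = 43/2345 ≈ 0.01834.
Coefficient of coincidence = 0.01834/0.02253 ≈ 0.81; interference = 1 − 0.81 = 0.19.

0.19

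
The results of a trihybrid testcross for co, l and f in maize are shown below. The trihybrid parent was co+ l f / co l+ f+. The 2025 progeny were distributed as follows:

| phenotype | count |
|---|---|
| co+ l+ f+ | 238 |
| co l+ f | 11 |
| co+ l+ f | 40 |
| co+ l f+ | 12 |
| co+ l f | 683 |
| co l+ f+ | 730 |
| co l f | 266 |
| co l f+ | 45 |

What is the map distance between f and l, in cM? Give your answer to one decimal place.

5.3 cM

The two rarest classes, co+ l f+ and co l+ f, are the double crossovers. Comparing them with the parentals, only the f allele has switched, so f is the middle locus and the order is co – f – l.
Crossovers in the f–l interval produce the single-crossover classes co+ l+ f and co l f+ (40 + 45 = 85) plus the double crossovers (23).
RF(f–l) = (85 + 23) / 2025 = 108/2025 = 0.0533 → 5.3 cM.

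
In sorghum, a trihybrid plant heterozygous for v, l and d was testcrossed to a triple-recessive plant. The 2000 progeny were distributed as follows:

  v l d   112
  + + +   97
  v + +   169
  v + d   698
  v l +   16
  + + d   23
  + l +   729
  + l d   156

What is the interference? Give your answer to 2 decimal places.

The two most frequent reciprocal classes, + l + and v + d, are the parental types, so the F1 was + l + / v + d.
The two rarest classes, v l + and + + d, are the double crossovers. Comparing them with the parentals, only the v allele has switched, so v is the middle locus and the order is l – v – d.
l–v: (209 + 39)/2000 = 0.1240; v–d: (325 + 39)/2000 = 0.1820.
Expected DCO frequency = 0.1240 × 0.1820 ≈ 0.02257; observed = 39/2000 ≈ 0.01950.
Coefficient of coincidence = 0.01950/0.02257 ≈ 0.86; interference = 1 − 0.86 = 0.14.

0.14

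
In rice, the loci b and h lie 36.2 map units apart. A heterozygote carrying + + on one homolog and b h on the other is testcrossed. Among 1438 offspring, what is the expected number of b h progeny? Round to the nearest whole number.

A map distance of 36.2 map units corresponds to a recombination frequency of 0.362.
The F1 is + + / b h, so b h is a parental gamete class with expected frequency (1 − r)/2 = 0.638/2 = 0.3190.
Expected number = 0.3190 × 1438 = 458.72 ≈ 459.

459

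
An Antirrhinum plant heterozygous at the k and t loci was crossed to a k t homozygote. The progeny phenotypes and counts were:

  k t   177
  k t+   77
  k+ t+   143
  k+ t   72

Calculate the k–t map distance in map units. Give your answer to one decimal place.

31.8 map units

The two most frequent classes, k+ t+ (143) and k t (177), are the parental types, so the F1 was k+ t+ / k t.
The recombinant classes are k+ t and k t+: 72 + 77 = 149.
Recombination frequency = 149/469 = 0.3177 ≈ 31.8%, i.e. 31.8 map units.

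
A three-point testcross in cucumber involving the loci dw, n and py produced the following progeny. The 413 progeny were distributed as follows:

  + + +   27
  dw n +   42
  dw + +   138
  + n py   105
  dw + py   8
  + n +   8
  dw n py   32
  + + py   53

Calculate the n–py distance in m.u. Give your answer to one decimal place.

26.9 m.u.

The two most frequent reciprocal classes, + n py and dw + +, are the parental types, so the F1 was + n py / dw + +.
The two rarest classes, + n + and dw + py, are the double crossovers. Comparing them with the parentals, only the py allele has switched, so py is the middle locus and the order is dw – py – n.
Crossovers in the py–n interval produce the single-crossover classes + + py and dw n + (53 + 42 = 95) plus the double crossovers (16).
RF(py–n) = (95 + 16) / 413 = 111/413 = 0.2688 → 26.9 m.u.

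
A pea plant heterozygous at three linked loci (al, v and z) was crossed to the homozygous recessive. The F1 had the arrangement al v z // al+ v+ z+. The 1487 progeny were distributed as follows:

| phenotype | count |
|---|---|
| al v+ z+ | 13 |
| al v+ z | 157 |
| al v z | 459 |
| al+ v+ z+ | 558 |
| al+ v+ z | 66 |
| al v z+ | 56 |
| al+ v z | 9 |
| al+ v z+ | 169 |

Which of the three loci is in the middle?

The two rarest classes, al+ v z and al v+ z+, are the double crossovers. Comparing them with the parentals, only the al allele has switched, so al is the middle locus and the order is z – al – v.

al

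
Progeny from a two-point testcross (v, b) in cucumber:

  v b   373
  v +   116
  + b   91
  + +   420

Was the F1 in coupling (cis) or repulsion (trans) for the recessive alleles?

cis

The two most frequent classes are + + (420) and v b (373); these are the parental (non-recombinant) types.
So the F1 carried + + on one chromosome and v b on the other — the recessive alleles are on the same chromosome (cis / coupling).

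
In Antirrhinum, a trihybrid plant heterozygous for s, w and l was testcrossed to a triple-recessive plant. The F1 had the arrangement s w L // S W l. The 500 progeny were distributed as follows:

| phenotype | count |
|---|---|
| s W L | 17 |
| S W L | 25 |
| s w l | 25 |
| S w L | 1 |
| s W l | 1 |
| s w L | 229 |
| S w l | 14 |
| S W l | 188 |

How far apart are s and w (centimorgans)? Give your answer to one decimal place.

6.6 centimorgans

The two rarest classes, S w L and s W l, are the double crossovers. Comparing them with the parentals, only the s allele has switched, so s is the middle locus and the order is w – s – l.
Crossovers in the w–s interval produce the single-crossover classes s W L and S w l (17 + 14 = 31) plus the double crossovers (2).
RF(w–s) = (31 + 2) / 500 = 33/500 = 0.0660 → 6.6 centimorgans.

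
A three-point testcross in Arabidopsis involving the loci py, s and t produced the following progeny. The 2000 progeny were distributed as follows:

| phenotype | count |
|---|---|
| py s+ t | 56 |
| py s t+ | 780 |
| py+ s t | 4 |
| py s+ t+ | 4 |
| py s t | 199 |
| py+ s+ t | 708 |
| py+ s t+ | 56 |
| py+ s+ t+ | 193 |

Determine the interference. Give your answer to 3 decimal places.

0.667

The two most frequent reciprocal classes, py s t+ and py+ s+ t, are the parental types, so the F1 was py s t+ / py+ s+ t.
The two rarest classes, py s+ t+ and py+ s t, are the double crossovers. Comparing them with the parentals, only the s allele has switched, so s is the middle locus and the order is t – s – py.
t–s: (392 + 8)/2000 = 0.2000; s–py: (112 + 8)/2000 = 0.0600.
Expected DCO frequency = 0.2000 × 0.0600 ≈ 0.01200; observed = 8/2000 ≈ 0.00400.
Coefficient of coincidence = 0.00400/0.01200 ≈ 0.333; interference = 1 − 0.333 = 0.667.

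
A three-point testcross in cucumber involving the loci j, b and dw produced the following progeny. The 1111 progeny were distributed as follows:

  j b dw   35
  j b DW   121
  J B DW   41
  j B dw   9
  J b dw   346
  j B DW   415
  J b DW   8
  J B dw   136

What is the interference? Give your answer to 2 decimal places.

The two most frequent reciprocal classes, j B DW and J b dw, are the parental types, so the F1 was j B DW / J b dw.
The two rarest classes, j B dw and J b DW, are the double crossovers. Comparing them with the parentals, only the dw allele has switched, so dw is the middle locus and the order is j – dw – b.
j–dw: (76 + 17)/1111 = 0.0837; dw–b: (257 + 17)/1111 = 0.2466.
Expected DCO frequency = 0.0837 × 0.2466 ≈ 0.02064; observed = 17/1111 ≈ 0.01530.
Coefficient of coincidence = 0.01530/0.02064 ≈ 0.74; interference = 1 − 0.74 = 0.26.

0.26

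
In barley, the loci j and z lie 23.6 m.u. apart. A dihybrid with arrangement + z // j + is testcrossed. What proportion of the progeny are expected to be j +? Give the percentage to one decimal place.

A map distance of 23.6 m.u. corresponds to a recombination frequency of 0.236.
The F1 is + z / j +, so j + is a parental gamete class with expected frequency (1 − r)/2 = 0.764/2 = 0.3820.
That is 0.3820 = 38.2% of the progeny.

38.2%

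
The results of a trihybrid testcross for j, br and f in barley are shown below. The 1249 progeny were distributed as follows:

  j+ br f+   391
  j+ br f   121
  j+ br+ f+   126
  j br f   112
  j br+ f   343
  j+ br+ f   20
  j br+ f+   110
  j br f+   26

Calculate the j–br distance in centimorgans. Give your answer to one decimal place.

The two most frequent reciprocal classes, j br+ f and j+ br f+, are the parental types, so the F1 was j br+ f / j+ br f+.
The two rarest classes, j+ br+ f and j br f+, are the double crossovers. Comparing them with the parentals, only the j allele has switched, so j is the middle locus and the order is br – j – f.
Crossovers in the br–j interval produce the single-crossover classes j br f and j+ br+ f+ (112 + 126 = 238) plus the double crossovers (46).
RF(br–j) = (238 + 46) / 1249 = 284/1249 = 0.2274 → 22.7 centimorgans.

22.7 centimorgans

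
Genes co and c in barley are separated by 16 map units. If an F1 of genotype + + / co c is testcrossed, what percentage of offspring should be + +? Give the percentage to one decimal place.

A map distance of 16 map units corresponds to a recombination frequency of 0.160.
The F1 is + + / co c, so + + is a parental gamete class with expected frequency (1 − r)/2 = 0.840/2 = 0.4200.
That is 0.4200 = 42.0% of the progeny.

42.0%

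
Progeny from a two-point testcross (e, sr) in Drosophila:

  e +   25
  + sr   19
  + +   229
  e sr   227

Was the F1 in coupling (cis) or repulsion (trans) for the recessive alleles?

cis

The two most frequent classes are + + (229) and e sr (227); these are the parental (non-recombinant) types.
So the F1 carried + + on one chromosome and e sr on the other — the recessive alleles are on the same chromosome (cis / coupling).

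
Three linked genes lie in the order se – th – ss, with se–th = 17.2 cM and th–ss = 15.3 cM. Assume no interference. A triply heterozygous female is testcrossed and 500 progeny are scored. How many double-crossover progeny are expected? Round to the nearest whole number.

Map distances give recombination frequencies of 0.172 and 0.153 for the two intervals.
With no interference, expected double-crossover frequency = 0.172 × 0.153 = 0.02632.
Expected number = 0.02632 × 500 = 13.16 ≈ 13.

13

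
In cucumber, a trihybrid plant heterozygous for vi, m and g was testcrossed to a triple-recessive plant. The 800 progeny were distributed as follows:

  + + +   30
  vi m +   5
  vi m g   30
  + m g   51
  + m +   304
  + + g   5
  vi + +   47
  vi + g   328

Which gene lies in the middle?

The two most frequent reciprocal classes, + m + and vi + g, are the parental types, so the F1 was + m + / vi + g.
The two rarest classes, vi m + and + + g, are the double crossovers. Comparing them with the parentals, only the vi allele has switched, so vi is the middle locus and the order is g – vi – m.

vi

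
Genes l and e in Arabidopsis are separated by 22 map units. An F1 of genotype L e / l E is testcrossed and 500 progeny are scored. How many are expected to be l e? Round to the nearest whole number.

A map distance of 22 map units corresponds to a recombination frequency of 0.220.
The F1 is L e / l E, so l e is a recombinant gamete class with expected frequency r/2 = 0.220/2 = 0.1100.
Expected number = 0.1100 × 500 = 55.00 ≈ 55.

55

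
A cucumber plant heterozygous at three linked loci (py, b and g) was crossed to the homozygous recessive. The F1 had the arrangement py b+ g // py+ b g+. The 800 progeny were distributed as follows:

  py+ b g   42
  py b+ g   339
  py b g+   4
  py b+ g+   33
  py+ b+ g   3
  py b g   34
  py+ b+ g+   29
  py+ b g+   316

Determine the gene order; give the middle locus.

py

The two rarest classes, py+ b+ g and py b g+, are the double crossovers. Comparing them with the parentals, only the py allele has switched, so py is the middle locus and the order is b – py – g.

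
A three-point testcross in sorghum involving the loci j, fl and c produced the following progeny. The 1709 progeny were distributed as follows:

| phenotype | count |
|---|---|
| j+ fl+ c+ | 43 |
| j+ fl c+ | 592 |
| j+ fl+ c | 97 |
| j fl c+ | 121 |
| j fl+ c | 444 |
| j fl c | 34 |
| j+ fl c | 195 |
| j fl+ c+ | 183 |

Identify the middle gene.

fl

The two most frequent reciprocal classes, j+ fl c+ and j fl+ c, are the parental types, so the F1 was j+ fl c+ / j fl+ c.
The two rarest classes, j+ fl+ c+ and j fl c, are the double crossovers. Comparing them with the parentals, only the fl allele has switched, so fl is the middle locus and the order is c – fl – j.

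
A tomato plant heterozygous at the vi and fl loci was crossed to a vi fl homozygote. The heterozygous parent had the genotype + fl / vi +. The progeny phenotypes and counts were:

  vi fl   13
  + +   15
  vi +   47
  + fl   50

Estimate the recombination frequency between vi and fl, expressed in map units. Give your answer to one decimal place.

22.4 map units

The recombinant classes are + + and vi fl: 15 + 13 = 28.
Recombination frequency = 28/125 = 0.2240 ≈ 22.4%, i.e. 22.4 map units.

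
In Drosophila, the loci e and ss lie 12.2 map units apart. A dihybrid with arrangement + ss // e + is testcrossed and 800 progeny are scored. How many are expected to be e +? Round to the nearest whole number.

351

A map distance of 12.2 map units corresponds to a recombination frequency of 0.122.
The F1 is + ss / e +, so e + is a parental gamete class with expected frequency (1 − r)/2 = 0.878/2 = 0.4390.
Expected number = 0.4390 × 800 = 351.20 ≈ 351.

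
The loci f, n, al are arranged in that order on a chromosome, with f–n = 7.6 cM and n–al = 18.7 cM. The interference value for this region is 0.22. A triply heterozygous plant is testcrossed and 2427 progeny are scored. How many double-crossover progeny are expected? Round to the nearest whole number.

Map distances give recombination frequencies of 0.076 and 0.187 for the two intervals.
With interference 0.22 (so coincidence = 0.78), expected double-crossover frequency = 0.076 × 0.187 × 0.78 = 0.01109.
Expected number = 0.01109 × 2427 = 26.90 ≈ 27.

27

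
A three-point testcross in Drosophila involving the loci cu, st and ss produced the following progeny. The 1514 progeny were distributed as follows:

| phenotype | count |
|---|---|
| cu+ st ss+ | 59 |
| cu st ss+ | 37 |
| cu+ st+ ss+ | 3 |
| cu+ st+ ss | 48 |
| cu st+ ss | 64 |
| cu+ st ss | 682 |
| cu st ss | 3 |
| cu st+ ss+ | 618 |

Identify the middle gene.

cu

The two most frequent reciprocal classes, cu st+ ss+ and cu+ st ss, are the parental types, so the F1 was cu st+ ss+ / cu+ st ss.
The two rarest classes, cu+ st+ ss+ and cu st ss, are the double crossovers. Comparing them with the parentals, only the cu allele has switched, so cu is the middle locus and the order is ss – cu – st.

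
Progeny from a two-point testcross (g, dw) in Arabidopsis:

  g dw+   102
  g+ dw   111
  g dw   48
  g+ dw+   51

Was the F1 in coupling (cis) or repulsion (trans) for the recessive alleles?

The two most frequent classes are g+ dw (111) and g dw+ (102); these are the parental (non-recombinant) types.
So the F1 carried g+ dw on one chromosome and g dw+ on the other — the recessive alleles are on opposite chromosomes (trans / repulsion).

trans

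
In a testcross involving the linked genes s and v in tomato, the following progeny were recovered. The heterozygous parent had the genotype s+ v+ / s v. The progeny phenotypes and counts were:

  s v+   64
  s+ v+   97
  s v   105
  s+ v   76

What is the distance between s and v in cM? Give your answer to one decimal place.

40.9 cM

The recombinant classes are s+ v and s v+: 76 + 64 = 140.
Recombination frequency = 140/342 = 0.4094 ≈ 40.9%, i.e. 40.9 cM.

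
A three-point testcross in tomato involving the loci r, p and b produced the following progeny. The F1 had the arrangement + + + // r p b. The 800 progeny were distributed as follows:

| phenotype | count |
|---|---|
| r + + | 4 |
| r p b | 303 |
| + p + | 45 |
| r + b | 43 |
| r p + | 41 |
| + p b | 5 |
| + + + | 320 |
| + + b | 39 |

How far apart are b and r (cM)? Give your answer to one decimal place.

The two rarest classes, r + + and + p b, are the double crossovers. Comparing them with the parentals, only the r allele has switched, so r is the middle locus and the order is p – r – b.
Crossovers in the r–b interval produce the single-crossover classes + + b and r p + (39 + 41 = 80) plus the double crossovers (9).
RF(r–b) = (80 + 9) / 800 = 89/800 = 0.1113 → 11.1 cM.

11.1 cM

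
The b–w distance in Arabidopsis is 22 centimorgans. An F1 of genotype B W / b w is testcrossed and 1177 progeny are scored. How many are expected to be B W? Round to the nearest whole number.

A map distance of 22 centimorgans corresponds to a recombination frequency of 0.220.
The F1 is B W / b w, so B W is a parental gamete class with expected frequency (1 − r)/2 = 0.780/2 = 0.3900.
Expected number = 0.3900 × 1177 = 459.03 ≈ 459.

459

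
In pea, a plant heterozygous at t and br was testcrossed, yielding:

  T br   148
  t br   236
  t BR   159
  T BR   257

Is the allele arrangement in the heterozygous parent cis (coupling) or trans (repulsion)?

The two most frequent classes are T BR (257) and t br (236); these are the parental (non-recombinant) types.
So the F1 carried T BR on one chromosome and t br on the other — the recessive alleles are on the same chromosome (cis / coupling).

cis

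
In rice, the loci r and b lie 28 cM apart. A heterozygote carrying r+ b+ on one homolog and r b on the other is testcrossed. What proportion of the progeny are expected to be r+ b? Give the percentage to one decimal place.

A map distance of 28 cM corresponds to a recombination frequency of 0.280.
The F1 is r+ b+ / r b, so r+ b is a recombinant gamete class with expected frequency r/2 = 0.280/2 = 0.1400.
That is 0.1400 = 14.0% of the progeny.

14.0%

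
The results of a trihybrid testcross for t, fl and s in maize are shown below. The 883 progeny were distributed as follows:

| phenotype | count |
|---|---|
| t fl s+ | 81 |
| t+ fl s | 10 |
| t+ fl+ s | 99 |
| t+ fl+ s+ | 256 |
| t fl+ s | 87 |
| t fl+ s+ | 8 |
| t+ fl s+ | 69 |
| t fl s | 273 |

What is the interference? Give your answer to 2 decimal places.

0.54

The two most frequent reciprocal classes, t fl s and t+ fl+ s+, are the parental types, so the F1 was t fl s / t+ fl+ s+.
The two rarest classes, t+ fl s and t fl+ s+, are the double crossovers. Comparing them with the parentals, only the t allele has switched, so t is the middle locus and the order is fl – t – s.
fl–t: (156 + 18)/883 = 0.1971; t–s: (180 + 18)/883 = 0.2242.
Expected DCO frequency = 0.1971 × 0.2242 ≈ 0.04419; observed = 18/883 ≈ 0.02039.
Coefficient of coincidence = 0.02039/0.04419 ≈ 0.46; interference = 1 − 0.46 = 0.54.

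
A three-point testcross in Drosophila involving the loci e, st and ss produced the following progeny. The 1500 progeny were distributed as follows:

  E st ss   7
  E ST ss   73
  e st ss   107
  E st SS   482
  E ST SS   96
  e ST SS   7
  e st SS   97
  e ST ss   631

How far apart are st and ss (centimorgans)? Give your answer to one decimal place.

14.5 centimorgans

The two most frequent reciprocal classes, e ST ss and E st SS, are the parental types, so the F1 was e ST ss / E st SS.
The two rarest classes, e ST SS and E st ss, are the double crossovers. Comparing them with the parentals, only the ss allele has switched, so ss is the middle locus and the order is e – ss – st.
Crossovers in the ss–st interval produce the single-crossover classes e st ss and E ST SS (107 + 96 = 203) plus the double crossovers (14).
RF(ss–st) = (203 + 14) / 1500 = 217/1500 = 0.1447 → 14.5 centimorgans.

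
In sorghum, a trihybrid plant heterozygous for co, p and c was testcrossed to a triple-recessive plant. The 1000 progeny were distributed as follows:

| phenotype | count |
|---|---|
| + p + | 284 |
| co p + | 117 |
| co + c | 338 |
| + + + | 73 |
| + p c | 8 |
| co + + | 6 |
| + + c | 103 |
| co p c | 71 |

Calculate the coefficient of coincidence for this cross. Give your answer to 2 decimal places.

The two most frequent reciprocal classes, co + c and + p +, are the parental types, so the F1 was co + c / + p +.
The two rarest classes, co + + and + p c, are the double crossovers. Comparing them with the parentals, only the c allele has switched, so c is the middle locus and the order is p – c – co.
p–c: (144 + 14)/1000 = 0.1580; c–co: (220 + 14)/1000 = 0.2340.
Expected DCO frequency = 0.1580 × 0.2340 ≈ 0.03697; observed = 14/1000 ≈ 0.01400.
Coefficient of coincidence = 0.01400/0.03697 ≈ 0.38.

0.38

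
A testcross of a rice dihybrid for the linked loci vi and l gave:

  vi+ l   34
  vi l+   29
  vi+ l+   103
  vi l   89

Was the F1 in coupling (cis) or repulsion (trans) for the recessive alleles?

The two most frequent classes are vi+ l+ (103) and vi l (89); these are the parental (non-recombinant) types.
So the F1 carried vi+ l+ on one chromosome and vi l on the other — the recessive alleles are on the same chromosome (cis / coupling).

cis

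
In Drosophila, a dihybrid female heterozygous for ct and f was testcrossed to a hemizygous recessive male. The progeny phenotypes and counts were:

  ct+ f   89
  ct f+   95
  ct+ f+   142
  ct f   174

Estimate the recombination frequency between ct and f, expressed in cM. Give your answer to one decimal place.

36.8 cM

The two most frequent classes, ct+ f+ (142) and ct f (174), are the parental types, so the F1 was ct+ f+ / ct f.
The recombinant classes are ct+ f and ct f+: 89 + 95 = 184.
Recombination frequency = 184/500 = 0.3680 ≈ 36.8%, i.e. 36.8 cM.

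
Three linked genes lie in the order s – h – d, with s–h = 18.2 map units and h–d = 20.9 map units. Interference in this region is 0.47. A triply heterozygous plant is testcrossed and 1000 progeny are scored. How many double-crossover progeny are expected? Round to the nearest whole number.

Map distances give recombination frequencies of 0.182 and 0.209 for the two intervals.
With interference 0.47 (so coincidence = 0.53), expected double-crossover frequency = 0.182 × 0.209 × 0.53 = 0.02016.
Expected number = 0.02016 × 1000 = 20.16 ≈ 20.

20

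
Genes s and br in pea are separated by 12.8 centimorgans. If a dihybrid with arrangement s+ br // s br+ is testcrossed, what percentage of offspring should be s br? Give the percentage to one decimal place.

A map distance of 12.8 centimorgans corresponds to a recombination frequency of 0.128.
The F1 is s+ br / s br+, so s br is a recombinant gamete class with expected frequency r/2 = 0.128/2 = 0.0640.
That is 0.0640 = 6.4% of the progeny.

6.4%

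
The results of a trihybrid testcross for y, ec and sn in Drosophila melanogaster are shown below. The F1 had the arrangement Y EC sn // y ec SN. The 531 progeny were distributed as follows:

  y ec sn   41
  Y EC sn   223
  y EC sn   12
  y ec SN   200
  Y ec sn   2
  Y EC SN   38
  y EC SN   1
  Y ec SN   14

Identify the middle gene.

ec

The two rarest classes, Y ec sn and y EC SN, are the double crossovers. Comparing them with the parentals, only the ec allele has switched, so ec is the middle locus and the order is sn – ec – y.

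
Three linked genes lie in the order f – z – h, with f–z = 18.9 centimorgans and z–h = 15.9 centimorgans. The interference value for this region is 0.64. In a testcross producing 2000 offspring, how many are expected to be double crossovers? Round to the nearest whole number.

22

Map distances give recombination frequencies of 0.189 and 0.159 for the two intervals.
With interference 0.64 (so coincidence = 0.36), expected double-crossover frequency = 0.189 × 0.159 × 0.36 = 0.01082.
Expected number = 0.01082 × 2000 = 21.64 ≈ 22.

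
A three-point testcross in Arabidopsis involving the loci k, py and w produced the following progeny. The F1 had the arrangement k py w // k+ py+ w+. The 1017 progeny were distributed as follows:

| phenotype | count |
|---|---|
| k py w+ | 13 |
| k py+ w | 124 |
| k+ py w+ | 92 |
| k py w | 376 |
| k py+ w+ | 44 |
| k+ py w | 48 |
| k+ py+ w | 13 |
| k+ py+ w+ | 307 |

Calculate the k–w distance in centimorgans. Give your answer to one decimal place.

The two rarest classes, k py w+ and k+ py+ w, are the double crossovers. Comparing them with the parentals, only the w allele has switched, so w is the middle locus and the order is py – w – k.
Crossovers in the w–k interval produce the single-crossover classes k+ py w and k py+ w+ (48 + 44 = 92) plus the double crossovers (26).
RF(w–k) = (92 + 26) / 1017 = 118/1017 = 0.1160 → 11.6 centimorgans.

11.6 centimorgans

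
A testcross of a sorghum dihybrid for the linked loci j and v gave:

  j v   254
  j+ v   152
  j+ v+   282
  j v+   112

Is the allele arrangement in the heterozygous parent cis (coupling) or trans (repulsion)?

cis

The two most frequent classes are j+ v+ (282) and j v (254); these are the parental (non-recombinant) types.
So the F1 carried j+ v+ on one chromosome and j v on the other — the recessive alleles are on the same chromosome (cis / coupling).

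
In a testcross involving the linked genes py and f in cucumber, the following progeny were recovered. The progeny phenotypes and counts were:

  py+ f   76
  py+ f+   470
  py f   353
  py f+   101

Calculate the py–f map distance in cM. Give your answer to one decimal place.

17.7 cM

The two most frequent classes, py+ f+ (470) and py f (353), are the parental types, so the F1 was py+ f+ / py f.
The recombinant classes are py+ f and py f+: 76 + 101 = 177.
Recombination frequency = 177/1000 = 0.1770 ≈ 17.7%, i.e. 17.7 cM.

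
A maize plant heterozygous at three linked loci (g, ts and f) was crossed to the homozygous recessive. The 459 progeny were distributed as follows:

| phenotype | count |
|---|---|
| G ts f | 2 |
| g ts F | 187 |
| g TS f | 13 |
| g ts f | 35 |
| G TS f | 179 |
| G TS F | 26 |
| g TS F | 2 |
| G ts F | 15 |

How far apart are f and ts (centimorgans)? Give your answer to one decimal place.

14.2 centimorgans

The two most frequent reciprocal classes, g ts F and G TS f, are the parental types, so the F1 was g ts F / G TS f.
The two rarest classes, g TS F and G ts f, are the double crossovers. Comparing them with the parentals, only the ts allele has switched, so ts is the middle locus and the order is f – ts – g.
Crossovers in the f–ts interval produce the single-crossover classes g ts f and G TS F (35 + 26 = 61) plus the double crossovers (4).
RF(f–ts) = (61 + 4) / 459 = 65/459 = 0.1416 → 14.2 centimorgans.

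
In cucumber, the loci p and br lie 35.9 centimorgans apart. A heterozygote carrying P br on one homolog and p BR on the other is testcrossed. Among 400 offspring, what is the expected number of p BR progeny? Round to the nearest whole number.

128

A map distance of 35.9 centimorgans corresponds to a recombination frequency of 0.359.
The F1 is P br / p BR, so p BR is a parental gamete class with expected frequency (1 − r)/2 = 0.641/2 = 0.3205.
Expected number = 0.3205 × 400 = 128.20 ≈ 128.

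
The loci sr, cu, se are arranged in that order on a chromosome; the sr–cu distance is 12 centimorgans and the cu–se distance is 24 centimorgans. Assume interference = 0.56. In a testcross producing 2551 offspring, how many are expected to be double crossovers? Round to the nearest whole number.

32

Map distances give recombination frequencies of 0.120 and 0.240 for the two intervals.
With interference 0.56 (so coincidence = 0.44), expected double-crossover frequency = 0.120 × 0.240 × 0.44 = 0.01267.
Expected number = 0.01267 × 2551 = 32.33 ≈ 32.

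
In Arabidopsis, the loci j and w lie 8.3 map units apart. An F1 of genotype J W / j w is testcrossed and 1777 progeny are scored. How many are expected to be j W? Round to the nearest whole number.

74

A map distance of 8.3 map units corresponds to a recombination frequency of 0.083.
The F1 is J W / j w, so j W is a recombinant gamete class with expected frequency r/2 = 0.083/2 = 0.0415.
Expected number = 0.0415 × 1777 = 73.75 ≈ 74.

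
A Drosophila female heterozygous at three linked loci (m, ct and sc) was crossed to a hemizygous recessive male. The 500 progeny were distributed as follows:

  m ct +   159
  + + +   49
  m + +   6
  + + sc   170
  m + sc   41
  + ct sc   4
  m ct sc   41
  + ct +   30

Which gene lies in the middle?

ct

The two most frequent reciprocal classes, m ct + and + + sc, are the parental types, so the F1 was m ct + / + + sc.
The two rarest classes, m + + and + ct sc, are the double crossovers. Comparing them with the parentals, only the ct allele has switched, so ct is the middle locus and the order is m – ct – sc.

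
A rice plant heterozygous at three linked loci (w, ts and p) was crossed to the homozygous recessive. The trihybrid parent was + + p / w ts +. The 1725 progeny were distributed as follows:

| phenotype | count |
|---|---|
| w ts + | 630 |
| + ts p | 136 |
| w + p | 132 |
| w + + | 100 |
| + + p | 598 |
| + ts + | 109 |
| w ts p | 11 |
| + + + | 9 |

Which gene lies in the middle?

The two rarest classes, + + + and w ts p, are the double crossovers. Comparing them with the parentals, only the p allele has switched, so p is the middle locus and the order is ts – p – w.

p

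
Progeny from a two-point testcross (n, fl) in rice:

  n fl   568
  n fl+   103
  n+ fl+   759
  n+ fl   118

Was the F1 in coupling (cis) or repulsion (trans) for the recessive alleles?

cis

The two most frequent classes are n+ fl+ (759) and n fl (568); these are the parental (non-recombinant) types.
So the F1 carried n+ fl+ on one chromosome and n fl on the other — the recessive alleles are on the same chromosome (cis / coupling).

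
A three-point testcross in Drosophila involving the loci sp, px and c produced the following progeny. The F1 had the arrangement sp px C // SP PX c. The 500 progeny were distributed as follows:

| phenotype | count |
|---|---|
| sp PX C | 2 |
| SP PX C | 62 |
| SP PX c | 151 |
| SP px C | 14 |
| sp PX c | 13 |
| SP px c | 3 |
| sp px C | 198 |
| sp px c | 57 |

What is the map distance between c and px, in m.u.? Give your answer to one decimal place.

24.8 m.u.

The two rarest classes, sp PX C and SP px c, are the double crossovers. Comparing them with the parentals, only the px allele has switched, so px is the middle locus and the order is c – px – sp.
Crossovers in the c–px interval produce the single-crossover classes sp px c and SP PX C (57 + 62 = 119) plus the double crossovers (5).
RF(c–px) = (119 + 5) / 500 = 124/500 = 0.2480 → 24.8 m.u.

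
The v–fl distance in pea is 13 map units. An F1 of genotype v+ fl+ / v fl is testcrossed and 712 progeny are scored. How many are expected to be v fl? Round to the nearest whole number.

A map distance of 13 map units corresponds to a recombination frequency of 0.130.
The F1 is v+ fl+ / v fl, so v fl is a parental gamete class with expected frequency (1 − r)/2 = 0.870/2 = 0.4350.
Expected number = 0.4350 × 712 = 309.72 ≈ 310.

310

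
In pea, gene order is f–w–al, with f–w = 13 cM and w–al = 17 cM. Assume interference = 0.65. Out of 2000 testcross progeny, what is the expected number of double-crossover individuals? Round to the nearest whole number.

15

Map distances give recombination frequencies of 0.130 and 0.170 for the two intervals.
With interference 0.65 (so coincidence = 0.35), expected double-crossover frequency = 0.130 × 0.170 × 0.35 = 0.00773.
Expected number = 0.00773 × 2000 = 15.47 ≈ 15.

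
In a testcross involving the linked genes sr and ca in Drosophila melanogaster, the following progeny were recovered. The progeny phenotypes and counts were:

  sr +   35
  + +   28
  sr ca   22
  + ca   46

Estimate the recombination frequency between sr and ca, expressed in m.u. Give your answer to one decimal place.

38.2 m.u.

The two most frequent classes, + ca (46) and sr + (35), are the parental types, so the F1 was + ca / sr +.
The recombinant classes are + + and sr ca: 28 + 22 = 50.
Recombination frequency = 50/131 = 0.3817 ≈ 38.2%, i.e. 38.2 m.u.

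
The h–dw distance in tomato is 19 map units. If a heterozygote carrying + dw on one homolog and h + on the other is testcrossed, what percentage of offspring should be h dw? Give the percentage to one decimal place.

A map distance of 19 map units corresponds to a recombination frequency of 0.190.
The F1 is + dw / h +, so h dw is a recombinant gamete class with expected frequency r/2 = 0.190/2 = 0.0950.
That is 0.0950 = 9.5% of the progeny.

9.5%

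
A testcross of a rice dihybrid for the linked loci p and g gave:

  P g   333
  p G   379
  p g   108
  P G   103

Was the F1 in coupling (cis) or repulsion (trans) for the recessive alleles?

The two most frequent classes are P g (333) and p G (379); these are the parental (non-recombinant) types.
So the F1 carried P g on one chromosome and p G on the other — the recessive alleles are on opposite chromosomes (trans / repulsion).

trans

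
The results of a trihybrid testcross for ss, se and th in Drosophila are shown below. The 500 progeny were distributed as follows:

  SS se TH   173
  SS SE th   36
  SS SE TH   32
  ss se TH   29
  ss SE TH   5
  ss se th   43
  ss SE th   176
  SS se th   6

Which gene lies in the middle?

th

The two most frequent reciprocal classes, SS se TH and ss SE th, are the parental types, so the F1 was SS se TH / ss SE th.
The two rarest classes, SS se th and ss SE TH, are the double crossovers. Comparing them with the parentals, only the th allele has switched, so th is the middle locus and the order is ss – th – se.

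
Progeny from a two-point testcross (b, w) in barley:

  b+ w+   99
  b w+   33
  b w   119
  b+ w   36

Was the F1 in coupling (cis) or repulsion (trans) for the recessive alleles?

cis

The two most frequent classes are b+ w+ (99) and b w (119); these are the parental (non-recombinant) types.
So the F1 carried b+ w+ on one chromosome and b w on the other — the recessive alleles are on the same chromosome (cis / coupling).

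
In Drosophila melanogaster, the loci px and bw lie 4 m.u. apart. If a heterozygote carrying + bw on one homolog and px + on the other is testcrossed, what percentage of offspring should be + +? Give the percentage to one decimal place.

2.0%

A map distance of 4 m.u. corresponds to a recombination frequency of 0.040.
The F1 is + bw / px +, so + + is a recombinant gamete class with expected frequency r/2 = 0.040/2 = 0.0200.
That is 0.0200 = 2.0% of the progeny.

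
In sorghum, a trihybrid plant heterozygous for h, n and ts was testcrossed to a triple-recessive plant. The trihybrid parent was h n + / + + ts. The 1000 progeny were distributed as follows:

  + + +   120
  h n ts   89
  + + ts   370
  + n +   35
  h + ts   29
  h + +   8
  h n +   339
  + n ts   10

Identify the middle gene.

n

The two rarest classes, h + + and + n ts, are the double crossovers. Comparing them with the parentals, only the n allele has switched, so n is the middle locus and the order is ts – n – h.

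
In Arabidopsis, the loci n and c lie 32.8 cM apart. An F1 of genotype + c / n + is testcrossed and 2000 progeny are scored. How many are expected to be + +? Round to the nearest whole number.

328

A map distance of 32.8 cM corresponds to a recombination frequency of 0.328.
The F1 is + c / n +, so + + is a recombinant gamete class with expected frequency r/2 = 0.328/2 = 0.1640.
Expected number = 0.1640 × 2000 = 328.00 ≈ 328.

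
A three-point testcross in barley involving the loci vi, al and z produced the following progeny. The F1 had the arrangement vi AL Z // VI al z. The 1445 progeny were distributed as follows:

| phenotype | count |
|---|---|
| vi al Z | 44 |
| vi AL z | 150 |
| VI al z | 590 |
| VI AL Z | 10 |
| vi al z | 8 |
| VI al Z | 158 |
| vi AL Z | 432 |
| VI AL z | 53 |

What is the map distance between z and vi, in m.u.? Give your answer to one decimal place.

22.6 m.u.

The two rarest classes, VI AL Z and vi al z, are the double crossovers. Comparing them with the parentals, only the vi allele has switched, so vi is the middle locus and the order is al – vi – z.
Crossovers in the vi–z interval produce the single-crossover classes vi AL z and VI al Z (150 + 158 = 308) plus the double crossovers (18).
RF(vi–z) = (308 + 18) / 1445 = 326/1445 = 0.2256 → 22.6 m.u.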